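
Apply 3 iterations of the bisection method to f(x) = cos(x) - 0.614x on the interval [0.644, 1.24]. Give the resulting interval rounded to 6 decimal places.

f(0.644000) = 0.404285, f(1.240000) = -0.436564 (opposite signs)
step 1: m = 0.942000, f(m) = 0.009784 > 0 → root in [0.942000, 1.240000]
step 2: m = 1.091000, f(m) = -0.208275 < 0 → root in [0.942000, 1.091000]
step 3: m = 1.016500, f(m) = -0.097786 < 0 → root in [0.942000, 1.016500]

[0.942000, 1.016500]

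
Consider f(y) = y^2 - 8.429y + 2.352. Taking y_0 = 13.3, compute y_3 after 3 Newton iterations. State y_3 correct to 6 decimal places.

f'(y) = 2y - 8.429
y_0 = 13.300000: f = 67.136300, f' = 18.171000 → y_1 = 13.300000 - (67.136300)/(18.171000) = 9.605305
y_1 = 9.605305: f = 13.650770, f' = 10.781610 → y_2 = 9.605305 - (13.650770)/(10.781610) = 8.339189
y_2 = 8.339189: f = 1.603050, f' = 8.249378 → y_3 = 8.339189 - (1.603050)/(8.249378) = 8.144865

8.144865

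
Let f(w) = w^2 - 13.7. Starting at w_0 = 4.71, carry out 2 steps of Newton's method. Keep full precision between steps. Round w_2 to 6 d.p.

3.702882

Newton update: w ← w − f(w)/f'(w).
f'(w) = 2w
w_0 = 4.710000: f = 8.484100, f' = 9.420000 → w_1 = 4.710000 - (8.484100)/(9.420000) = 3.809352
w_1 = 3.809352: f = 0.811166, f' = 7.618705 → w_2 = 3.809352 - (0.811166)/(7.618705) = 3.702882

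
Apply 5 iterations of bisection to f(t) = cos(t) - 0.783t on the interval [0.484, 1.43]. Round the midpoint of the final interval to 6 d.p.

0.853531

f(0.484000) = 0.506169, f(1.430000) = -0.979358 (opposite signs)
step 1: m = 0.957000, f(m) = -0.173356 < 0 → root in [0.484000, 0.957000]
step 2: m = 0.720500, f(m) = 0.187324 > 0 → root in [0.720500, 0.957000]
step 3: m = 0.838750, f(m) = 0.011652 > 0 → root in [0.838750, 0.957000]
step 4: m = 0.897875, f(m) = -0.079763 < 0 → root in [0.838750, 0.897875]
step 5: m = 0.868312, f(m) = -0.033773 < 0 → root in [0.838750, 0.868312]
Midpoint of [0.838750, 0.868312] = 0.853531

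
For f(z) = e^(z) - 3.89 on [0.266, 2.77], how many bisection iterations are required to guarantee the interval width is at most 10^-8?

28

Initial width b − a = 2.77 − 0.266 = 2.504000.
After n steps the width is (b−a)/2^n; need (b−a)/2^n ≤ 10^-8.
So n ≥ log₂(2.504000/10^-8) = log₂(250400000.0000) ≈ 27.8997.
Hence n = 28.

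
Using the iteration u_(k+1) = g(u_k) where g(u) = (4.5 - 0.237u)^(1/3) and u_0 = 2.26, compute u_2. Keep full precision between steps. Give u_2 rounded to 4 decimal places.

1.6038

u_1 = g(2.260000) = 1.582675
u_2 = g(1.582675) = 1.603755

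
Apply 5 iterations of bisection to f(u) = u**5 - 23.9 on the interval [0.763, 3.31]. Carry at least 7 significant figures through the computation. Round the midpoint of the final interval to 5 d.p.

f(0.763000) = -23.641403, f(3.310000) = 373.419581 (opposite signs)
step 1: m = 2.036500, f(m) = 11.128543 > 0 → root in [0.763000, 2.036500]
step 2: m = 1.399750, f(m) = -18.526560 < 0 → root in [1.399750, 2.036500]
step 3: m = 1.718125, f(m) = -8.928208 < 0 → root in [1.718125, 2.036500]
step 4: m = 1.877313, f(m) = -0.582453 < 0 → root in [1.877313, 2.036500]
step 5: m = 1.956906, f(m) = 4.797899 > 0 → root in [1.877313, 1.956906]
Midpoint of [1.877313, 1.956906] = 1.917109

1.91711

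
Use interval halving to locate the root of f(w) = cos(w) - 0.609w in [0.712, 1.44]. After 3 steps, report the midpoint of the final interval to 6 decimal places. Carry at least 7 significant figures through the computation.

0.939500

f(0.712000) = 0.323449, f(1.440000) = -0.746536 (opposite signs)
step 1: m = 1.076000, f(m) = -0.180432 < 0 → root in [0.712000, 1.076000]
step 2: m = 0.894000, f(m) = 0.081853 > 0 → root in [0.894000, 1.076000]
step 3: m = 0.985000, f(m) = -0.047002 < 0 → root in [0.894000, 0.985000]
Midpoint of [0.894000, 0.985000] = 0.939500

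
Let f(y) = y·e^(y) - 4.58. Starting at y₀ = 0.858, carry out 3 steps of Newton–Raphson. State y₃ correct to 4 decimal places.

f'(y) = (y + 1)·e^(y)
y_0 = 0.858000: f = -2.556459, f' = 4.381980 → y_1 = 0.858000 - (-2.556459)/(4.381980) = 1.441403
y_1 = 1.441403: f = 1.512263, f' = 10.318884 → y_2 = 1.441403 - (1.512263)/(10.318884) = 1.294850
y_2 = 1.294850: f = 0.146782, f' = 8.377229 → y_3 = 1.294850 - (0.146782)/(8.377229) = 1.277328

1.2773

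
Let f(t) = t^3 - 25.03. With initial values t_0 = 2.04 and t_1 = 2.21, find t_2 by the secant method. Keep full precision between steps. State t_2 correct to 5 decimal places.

f(t_0) = -16.540336, f(t_1) = -14.236139
t_2 = 2.210000 - (-14.236139)·(2.210000 - 2.040000)/(-14.236139 - (-16.540336)) = 3.260320; f(t_2) = 9.626172

3.26032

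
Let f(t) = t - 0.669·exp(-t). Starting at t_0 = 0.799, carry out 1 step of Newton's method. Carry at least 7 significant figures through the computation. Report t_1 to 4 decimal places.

f'(t) = 1 + 0.669·exp(-t)
t_0 = 0.799000: f = 0.498098, f' = 1.300902 → t_1 = 0.799000 - (0.498098)/(1.300902) = 0.416113

0.4161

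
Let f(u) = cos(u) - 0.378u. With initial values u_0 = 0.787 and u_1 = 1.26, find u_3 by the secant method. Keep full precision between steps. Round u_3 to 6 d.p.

1.129452

Secant update: u_(k+1) = u_k − f(u_k)·(u_k − u_(k-1))/(f(u_k) − f(u_(k-1))).
f(u_0) = 0.408487, f(u_1) = -0.170463
u_2 = 1.260000 - (-0.170463)·(1.260000 - 0.787000)/(-0.170463 - (0.408487)) = 1.120732; f(u_2) = 0.011386
u_3 = 1.120732 - (0.011386)·(1.120732 - 1.260000)/(0.011386 - (-0.170463)) = 1.129452; f(u_3) = 0.000222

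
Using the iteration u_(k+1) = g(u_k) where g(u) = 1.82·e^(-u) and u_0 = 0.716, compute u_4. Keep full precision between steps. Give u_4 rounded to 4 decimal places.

0.7689

u_1 = g(0.716000) = 0.889440
u_2 = g(0.889440) = 0.747812
u_3 = g(0.747812) = 0.861590
u_4 = g(0.861590) = 0.768931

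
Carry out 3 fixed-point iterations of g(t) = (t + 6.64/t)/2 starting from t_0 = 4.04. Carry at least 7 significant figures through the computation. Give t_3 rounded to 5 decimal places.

2.57685

t_1 = g(4.040000) = 2.841782
t_2 = g(2.841782) = 2.589172
t_3 = g(2.589172) = 2.576849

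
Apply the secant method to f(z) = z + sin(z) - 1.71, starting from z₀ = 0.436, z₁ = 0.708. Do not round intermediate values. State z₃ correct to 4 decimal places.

0.9157

f(z_0) = -0.851683, f(z_1) = -0.351684
z_2 = 0.708000 - (-0.351684)·(0.708000 - 0.436000)/(-0.351684 - (-0.851683)) = 0.899317; f(z_2) = -0.027781
z_3 = 0.899317 - (-0.027781)·(0.899317 - 0.708000)/(-0.027781 - (-0.351684)) = 0.915726; f(z_3) = -0.001269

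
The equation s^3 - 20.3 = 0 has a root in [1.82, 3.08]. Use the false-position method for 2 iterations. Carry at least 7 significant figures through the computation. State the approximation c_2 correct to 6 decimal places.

2.711736

f(1.820000) = -14.271432, f(3.080000) = 8.918112
step 1: c = 2.595436, f(c) = -2.816398 < 0 → new bracket [2.595436, 3.080000]
step 2: c = 2.711736, f(c) = -0.359216 < 0 → new bracket [2.711736, 3.080000]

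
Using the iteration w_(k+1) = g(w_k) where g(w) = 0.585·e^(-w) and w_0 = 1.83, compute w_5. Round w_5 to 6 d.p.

0.386316

w_1 = g(1.830000) = 0.093842
w_2 = g(0.093842) = 0.532600
w_3 = g(0.532600) = 0.343440
w_4 = g(0.343440) = 0.414956
w_5 = g(0.414956) = 0.386316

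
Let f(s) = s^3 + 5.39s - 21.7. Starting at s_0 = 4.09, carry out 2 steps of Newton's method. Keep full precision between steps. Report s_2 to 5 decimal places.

2.28595

f'(s) = 3s^2 + 5.39
s_0 = 4.090000: f = 68.763029, f' = 55.574300 → s_1 = 4.090000 - (68.763029)/(55.574300) = 2.852683
s_1 = 2.852683: f = 16.890524, f' = 29.803400 → s_2 = 2.852683 - (16.890524)/(29.803400) = 2.285951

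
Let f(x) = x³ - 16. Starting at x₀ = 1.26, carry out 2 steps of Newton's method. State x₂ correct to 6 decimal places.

3.102013

f'(x) = 3x²
x_0 = 1.260000: f = -13.999624, f' = 4.762800 → x_1 = 1.260000 - (-13.999624)/(4.762800) = 4.199368
x_1 = 4.199368: f = 58.054583, f' = 52.904086 → x_2 = 4.199368 - (58.054583)/(52.904086) = 3.102013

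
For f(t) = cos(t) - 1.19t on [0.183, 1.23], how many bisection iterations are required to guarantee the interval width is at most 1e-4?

Initial width b − a = 1.23 − 0.183 = 1.047000.
After n steps the width is (b−a)/2^n; need (b−a)/2^n ≤ 1e-4.
So n ≥ log₂(1.047000/1e-4) = log₂(10470.0000) ≈ 13.3540.
Hence n = 14.

14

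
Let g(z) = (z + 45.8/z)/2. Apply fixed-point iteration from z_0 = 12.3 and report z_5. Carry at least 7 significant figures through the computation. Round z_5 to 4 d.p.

6.7676

z_1 = g(12.300000) = 8.011789
z_2 = g(8.011789) = 6.864182
z_3 = g(6.864182) = 6.768250
z_4 = g(6.768250) = 6.767570
z_5 = g(6.767570) = 6.767570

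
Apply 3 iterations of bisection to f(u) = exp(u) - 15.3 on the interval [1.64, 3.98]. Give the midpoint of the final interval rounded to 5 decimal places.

2.66375

f(1.640000) = -10.144830, f(3.980000) = 38.217034 (opposite signs)
step 1: m = 2.810000, f(m) = 1.309918 > 0 → root in [1.640000, 2.810000]
step 2: m = 2.225000, f(m) = -6.046517 < 0 → root in [2.225000, 2.810000]
step 3: m = 2.517500, f(m) = -2.902436 < 0 → root in [2.517500, 2.810000]
Midpoint of [2.517500, 2.810000] = 2.663750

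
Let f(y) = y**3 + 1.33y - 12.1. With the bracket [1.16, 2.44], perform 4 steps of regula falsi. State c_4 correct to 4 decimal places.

2.1028

f(1.160000) = -8.996304, f(2.440000) = 5.671984
step 1: c = 1.945045, f(c) = -2.154593 < 0 → new bracket [1.945045, 2.440000]
step 2: c = 2.081302, f(c) = -0.316043 < 0 → new bracket [2.081302, 2.440000]
step 3: c = 2.100234, f(c) = -0.042592 < 0 → new bracket [2.100234, 2.440000]
step 4: c = 2.102766, f(c) = -0.005673 < 0 → new bracket [2.102766, 2.440000]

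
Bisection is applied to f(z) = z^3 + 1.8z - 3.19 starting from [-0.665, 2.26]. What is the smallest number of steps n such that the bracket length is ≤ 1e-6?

Initial width b − a = 2.26 − -0.665 = 2.925000.
After n steps the width is (b−a)/2^n; need (b−a)/2^n ≤ 1e-6.
So n ≥ log₂(2.925000/1e-6) = log₂(2925000.0000) ≈ 21.4800.
Hence n = 22.

22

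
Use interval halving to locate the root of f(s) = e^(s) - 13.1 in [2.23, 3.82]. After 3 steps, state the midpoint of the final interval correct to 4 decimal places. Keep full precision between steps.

2.5281

f(2.230000) = -3.800134, f(3.820000) = 32.504208 (opposite signs)
step 1: m = 3.025000, f(m) = 7.494005 > 0 → root in [2.230000, 3.025000]
step 2: m = 2.627500, f(m) = 0.739129 > 0 → root in [2.230000, 2.627500]
step 3: m = 2.428750, f(m) = -1.755308 < 0 → root in [2.428750, 2.627500]
Midpoint of [2.428750, 2.627500] = 2.528125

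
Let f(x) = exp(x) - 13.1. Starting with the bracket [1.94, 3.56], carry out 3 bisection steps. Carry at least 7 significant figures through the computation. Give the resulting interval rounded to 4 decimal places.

f(1.940000) = -6.141249, f(3.560000) = 22.063197 (opposite signs)
step 1: m = 2.750000, f(m) = 2.542632 > 0 → root in [1.940000, 2.750000]
step 2: m = 2.345000, f(m) = -2.666727 < 0 → root in [2.345000, 2.750000]
step 3: m = 2.547500, f(m) = -0.324874 < 0 → root in [2.547500, 2.750000]

[2.5475, 2.7500]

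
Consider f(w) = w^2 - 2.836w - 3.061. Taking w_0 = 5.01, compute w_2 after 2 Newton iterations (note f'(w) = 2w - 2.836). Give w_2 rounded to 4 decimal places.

3.6825

w_0 = 5.010000: f = 7.830740, f' = 7.184000 → w_1 = 5.010000 - (7.830740)/(7.184000) = 3.919975
w_1 = 3.919975: f = 1.188155, f' = 5.003950 → w_2 = 3.919975 - (1.188155)/(5.003950) = 3.682532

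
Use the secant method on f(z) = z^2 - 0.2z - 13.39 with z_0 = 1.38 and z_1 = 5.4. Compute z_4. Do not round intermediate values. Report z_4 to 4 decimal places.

f(z_0) = -11.761600, f(z_1) = 14.690000
z_2 = 5.400000 - (14.690000)·(5.400000 - 1.380000)/(14.690000 - (-11.761600)) = 3.167477; f(z_2) = -3.990584
z_3 = 3.167477 - (-3.990584)·(3.167477 - 5.400000)/(-3.990584 - (14.690000)) = 3.644393; f(z_3) = -0.837277
z_4 = 3.644393 - (-0.837277)·(3.644393 - 3.167477)/(-0.837277 - (-3.990584)) = 3.771026; f(z_4) = 0.076429

3.7710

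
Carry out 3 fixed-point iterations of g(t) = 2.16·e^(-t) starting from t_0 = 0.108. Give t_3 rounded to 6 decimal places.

t_1 = g(0.108000) = 1.938876
t_2 = g(1.938876) = 0.310750
t_3 = g(0.310750) = 1.583058

1.583058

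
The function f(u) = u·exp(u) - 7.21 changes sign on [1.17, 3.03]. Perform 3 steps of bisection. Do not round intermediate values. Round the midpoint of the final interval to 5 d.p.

1.51875

f(1.170000) = -3.440269, f(3.030000) = 55.502615 (opposite signs)
step 1: m = 2.100000, f(m) = 9.938957 > 0 → root in [1.170000, 2.100000]
step 2: m = 1.635000, f(m) = 1.176664 > 0 → root in [1.170000, 1.635000]
step 3: m = 1.402500, f(m) = -1.508346 < 0 → root in [1.402500, 1.635000]
Midpoint of [1.402500, 1.635000] = 1.518750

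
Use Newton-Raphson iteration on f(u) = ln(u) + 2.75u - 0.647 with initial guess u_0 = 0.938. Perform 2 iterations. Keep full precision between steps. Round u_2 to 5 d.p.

f'(u) = 1/u + 2.75
u_0 = 0.938000: f = 1.868495, f' = 3.816098 → u_1 = 0.938000 - (1.868495)/(3.816098) = 0.448365
u_1 = 0.448365: f = -0.216143, f' = 4.980325 → u_2 = 0.448365 - (-0.216143)/(4.980325) = 0.491765

0.49176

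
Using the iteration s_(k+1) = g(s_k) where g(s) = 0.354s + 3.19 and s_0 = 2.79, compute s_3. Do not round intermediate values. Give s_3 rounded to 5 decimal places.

s_1 = g(2.790000) = 4.177660
s_2 = g(4.177660) = 4.668892
s_3 = g(4.668892) = 4.842788

4.84279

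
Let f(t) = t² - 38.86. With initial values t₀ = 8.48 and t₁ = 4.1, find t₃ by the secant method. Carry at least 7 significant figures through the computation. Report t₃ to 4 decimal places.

6.3155

f(t_0) = 33.050400, f(t_1) = -22.050000
t_2 = 4.100000 - (-22.050000)·(4.100000 - 8.480000)/(-22.050000 - (33.050400)) = 5.852782; f(t_2) = -4.604941
t_3 = 5.852782 - (-4.604941)·(5.852782 - 4.100000)/(-4.604941 - (-22.050000)) = 6.315461; f(t_3) = 1.025047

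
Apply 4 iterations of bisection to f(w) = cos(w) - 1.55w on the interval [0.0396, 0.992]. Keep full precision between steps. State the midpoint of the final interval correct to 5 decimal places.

0.54556

f(0.039600) = 0.937836, f(0.992000) = -0.990583 (opposite signs)
step 1: m = 0.515800, f(m) = 0.070408 > 0 → root in [0.515800, 0.992000]
step 2: m = 0.753900, f(m) = -0.439520 < 0 → root in [0.515800, 0.753900]
step 3: m = 0.634850, f(m) = -0.178857 < 0 → root in [0.515800, 0.634850]
step 4: m = 0.575325, f(m) = -0.052738 < 0 → root in [0.515800, 0.575325]
Midpoint of [0.515800, 0.575325] = 0.545563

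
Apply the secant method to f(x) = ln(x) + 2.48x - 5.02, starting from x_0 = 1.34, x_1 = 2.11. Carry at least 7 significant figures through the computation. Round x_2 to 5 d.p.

f(x_0) = -1.404130, f(x_1) = 0.959488
x_2 = 2.110000 - (0.959488)·(2.110000 - 1.340000)/(0.959488 - (-1.404130)) = 1.797426; f(x_2) = 0.023972

1.79743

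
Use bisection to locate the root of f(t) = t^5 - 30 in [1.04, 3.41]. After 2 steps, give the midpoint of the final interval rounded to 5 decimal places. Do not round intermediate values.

1.92875

f(1.040000) = -28.783347, f(3.410000) = 431.075340 (opposite signs)
step 1: m = 2.225000, f(m) = 24.531831 > 0 → root in [1.040000, 2.225000]
step 2: m = 1.632500, f(m) = -18.405128 < 0 → root in [1.632500, 2.225000]
Midpoint of [1.632500, 2.225000] = 1.928750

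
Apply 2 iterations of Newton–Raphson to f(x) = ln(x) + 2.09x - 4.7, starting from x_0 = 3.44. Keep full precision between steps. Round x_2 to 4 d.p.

f'(x) = 1/x + 2.09
x_0 = 3.440000: f = 3.725071, f' = 2.380698 → x_1 = 3.440000 - (3.725071)/(2.380698) = 1.875303
x_1 = 1.875303: f = -0.151848, f' = 2.623247 → x_2 = 1.875303 - (-0.151848)/(2.623247) = 1.933188

1.9332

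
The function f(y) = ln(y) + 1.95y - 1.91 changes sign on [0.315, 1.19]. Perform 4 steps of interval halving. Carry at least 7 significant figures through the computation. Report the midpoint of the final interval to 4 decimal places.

f(0.315000) = -2.450933, f(1.190000) = 0.584453 (opposite signs)
step 1: m = 0.752500, f(m) = -0.726979 < 0 → root in [0.752500, 1.190000]
step 2: m = 0.971250, f(m) = -0.045234 < 0 → root in [0.971250, 1.190000]
step 3: m = 1.080625, f(m) = 0.274758 > 0 → root in [0.971250, 1.080625]
step 4: m = 1.025937, f(m) = 0.116185 > 0 → root in [0.971250, 1.025937]
Midpoint of [0.971250, 1.025937] = 0.998594

0.9986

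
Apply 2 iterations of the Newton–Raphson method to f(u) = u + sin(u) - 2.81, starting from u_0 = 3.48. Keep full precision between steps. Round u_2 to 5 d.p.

f'(u) = 1 + cos(u)
u_0 = 3.480000: f = 0.338015, f' = 0.056715 → u_1 = 3.480000 - (0.338015)/(0.056715) = -2.479842
u_1 = -2.479842: f = -5.904341, f' = 0.211083 → u_2 = -2.479842 - (-5.904341)/(0.211083) = 25.491877

25.49188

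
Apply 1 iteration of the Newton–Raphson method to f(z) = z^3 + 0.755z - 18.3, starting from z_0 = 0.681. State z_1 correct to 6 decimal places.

8.820665

f'(z) = 3z^2 + 0.755
z_0 = 0.681000: f = -17.470024, f' = 2.146283 → z_1 = 0.681000 - (-17.470024)/(2.146283) = 8.820665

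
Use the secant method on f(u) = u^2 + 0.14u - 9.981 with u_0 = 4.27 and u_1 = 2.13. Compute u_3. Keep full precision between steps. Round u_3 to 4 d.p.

f(u_0) = 8.849700, f(u_1) = -5.145900
u_2 = 2.130000 - (-5.145900)·(2.130000 - 4.270000)/(-5.145900 - (8.849700)) = 2.916835; f(u_2) = -1.064718
u_3 = 2.916835 - (-1.064718)·(2.916835 - 2.130000)/(-1.064718 - (-5.145900)) = 3.122108; f(u_3) = 0.203653

3.1221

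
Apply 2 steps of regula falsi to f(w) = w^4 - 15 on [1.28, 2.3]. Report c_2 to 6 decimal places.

f(1.280000) = -12.315645, f(2.300000) = 12.984100
step 1: c = 1.776525, f(c) = -5.039403 < 0 → new bracket [1.776525, 2.300000]
step 2: c = 1.922890, f(c) = -1.328462 < 0 → new bracket [1.922890, 2.300000]

1.922890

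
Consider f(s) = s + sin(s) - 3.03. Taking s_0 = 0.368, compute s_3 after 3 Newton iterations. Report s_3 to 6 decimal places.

Newton update: s ← s − f(s)/f'(s).
f'(s) = 1 + cos(s)
s_0 = 0.368000: f = -2.302250, f' = 1.933049 → s_1 = 0.368000 - (-2.302250)/(1.933049) = 1.558994
s_1 = 1.558994: f = -0.471075, f' = 1.011802 → s_2 = 1.558994 - (-0.471075)/(1.011802) = 2.024575
s_2 = 2.024575: f = -0.106628, f' = 0.561635 → s_3 = 2.024575 - (-0.106628)/(0.561635) = 2.214428

2.214428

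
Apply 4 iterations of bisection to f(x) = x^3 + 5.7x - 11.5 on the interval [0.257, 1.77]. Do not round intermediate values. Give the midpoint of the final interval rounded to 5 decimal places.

1.43903

f(0.257000) = -10.018125, f(1.770000) = 4.134233 (opposite signs)
step 1: m = 1.013500, f(m) = -4.682001 < 0 → root in [1.013500, 1.770000]
step 2: m = 1.391750, f(m) = -0.871250 < 0 → root in [1.391750, 1.770000]
step 3: m = 1.580875, f(m) = 1.461856 > 0 → root in [1.391750, 1.580875]
step 4: m = 1.486312, f(m) = 0.255431 > 0 → root in [1.391750, 1.486312]
Midpoint of [1.391750, 1.486312] = 1.439031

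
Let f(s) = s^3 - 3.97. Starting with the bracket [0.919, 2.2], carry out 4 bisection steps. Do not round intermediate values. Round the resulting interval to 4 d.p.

f(0.919000) = -3.193848, f(2.200000) = 6.678000 (opposite signs)
step 1: m = 1.559500, f(m) = -0.177233 < 0 → root in [1.559500, 2.200000]
step 2: m = 1.879750, f(m) = 2.672022 > 0 → root in [1.559500, 1.879750]
step 3: m = 1.719625, f(m) = 1.115121 > 0 → root in [1.559500, 1.719625]
step 4: m = 1.639563, f(m) = 0.437415 > 0 → root in [1.559500, 1.639563]

[1.5595, 1.6396]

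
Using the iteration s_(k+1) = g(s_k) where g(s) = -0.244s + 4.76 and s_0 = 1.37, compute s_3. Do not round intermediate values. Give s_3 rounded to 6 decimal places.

s_1 = g(1.370000) = 4.425720
s_2 = g(4.425720) = 3.680124
s_3 = g(3.680124) = 3.862050

3.862050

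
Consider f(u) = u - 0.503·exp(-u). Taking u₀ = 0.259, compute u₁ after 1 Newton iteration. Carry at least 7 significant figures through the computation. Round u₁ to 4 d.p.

0.3521

f'(u) = 1 + 0.503·exp(-u)
u_0 = 0.259000: f = -0.129227, f' = 1.388227 → u_1 = 0.259000 - (-0.129227)/(1.388227) = 0.352088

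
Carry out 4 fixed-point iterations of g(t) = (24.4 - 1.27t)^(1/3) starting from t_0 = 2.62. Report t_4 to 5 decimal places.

2.75461

t_1 = g(2.620000) = 2.762100
t_2 = g(2.762100) = 2.754192
t_3 = g(2.754192) = 2.754634
t_4 = g(2.754634) = 2.754609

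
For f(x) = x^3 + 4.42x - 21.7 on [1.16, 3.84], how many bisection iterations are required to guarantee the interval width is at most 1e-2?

9

Initial width b − a = 3.84 − 1.16 = 2.680000.
After n steps the width is (b−a)/2^n; need (b−a)/2^n ≤ 1e-2.
So n ≥ log₂(2.680000/1e-2) = log₂(268.0000) ≈ 8.0661.
Hence n = 9.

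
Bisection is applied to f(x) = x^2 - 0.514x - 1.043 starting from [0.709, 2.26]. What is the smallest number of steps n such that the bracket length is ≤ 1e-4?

Initial width b − a = 2.26 − 0.709 = 1.551000.
After n steps the width is (b−a)/2^n; need (b−a)/2^n ≤ 1e-4.
So n ≥ log₂(1.551000/1e-4) = log₂(15510.0000) ≈ 13.9209.
Hence n = 14.

14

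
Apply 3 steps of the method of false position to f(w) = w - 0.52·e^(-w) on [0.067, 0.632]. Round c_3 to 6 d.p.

False-position update: c = (a·f(b) − b·f(a))/(f(b) − f(a)); replace the endpoint whose sign matches f(c).
f(0.067000) = -0.419302, f(0.632000) = 0.355606
step 1: c = 0.372721, f(c) = 0.014515 > 0 → new bracket [0.067000, 0.372721]
step 2: c = 0.362492, f(c) = 0.000603 > 0 → new bracket [0.067000, 0.362492]
step 3: c = 0.362067, f(c) = 0.000025 > 0 → new bracket [0.067000, 0.362067]

0.362067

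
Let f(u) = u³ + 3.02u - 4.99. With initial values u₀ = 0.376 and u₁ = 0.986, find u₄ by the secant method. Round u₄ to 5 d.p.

f(u_0) = -3.801323, f(u_1) = -1.053695
u_2 = 0.986000 - (-1.053695)·(0.986000 - 0.376000)/(-1.053695 - (-3.801323)) = 1.219930; f(u_2) = 0.509727
u_3 = 1.219930 - (0.509727)·(1.219930 - 0.986000)/(0.509727 - (-1.053695)) = 1.143661; f(u_3) = -0.040278
u_4 = 1.143661 - (-0.040278)·(1.143661 - 1.219930)/(-0.040278 - (0.509727)) = 1.149247; f(u_4) = -0.001387

1.14925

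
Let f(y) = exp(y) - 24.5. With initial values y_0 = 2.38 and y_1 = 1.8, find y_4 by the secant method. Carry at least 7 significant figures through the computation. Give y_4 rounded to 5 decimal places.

f(y_0) = -13.695097, f(y_1) = -18.450353
y_2 = 1.800000 - (-18.450353)·(1.800000 - 2.380000)/(-18.450353 - (-13.695097)) = 4.050395; f(y_2) = 32.920152
y_3 = 4.050395 - (32.920152)·(4.050395 - 1.800000)/(32.920152 - (-18.450353)) = 2.608257; f(y_3) = -10.924627
y_4 = 2.608257 - (-10.924627)·(2.608257 - 4.050395)/(-10.924627 - (32.920152)) = 2.967589; f(y_4) = -5.055018

2.96759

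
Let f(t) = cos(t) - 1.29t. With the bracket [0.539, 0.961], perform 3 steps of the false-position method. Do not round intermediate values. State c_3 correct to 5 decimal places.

0.62749

f(0.539000) = 0.162912, f(0.961000) = -0.666989
step 1: c = 0.621840, f(c) = 0.010634 > 0 → new bracket [0.621840, 0.961000]
step 2: c = 0.627163, f(c) = 0.000656 > 0 → new bracket [0.627163, 0.961000]
step 3: c = 0.627491, f(c) = 0.000040 > 0 → new bracket [0.627491, 0.961000]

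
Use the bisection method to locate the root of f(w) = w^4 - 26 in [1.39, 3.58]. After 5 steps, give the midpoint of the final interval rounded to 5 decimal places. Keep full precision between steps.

f(1.390000) = -22.266990, f(3.580000) = 138.260109 (opposite signs)
step 1: m = 2.485000, f(m) = 12.133404 > 0 → root in [1.390000, 2.485000]
step 2: m = 1.937500, f(m) = -11.908188 < 0 → root in [1.937500, 2.485000]
step 3: m = 2.211250, f(m) = -2.091552 < 0 → root in [2.211250, 2.485000]
step 4: m = 2.348125, f(m) = 4.400789 > 0 → root in [2.211250, 2.348125]
step 5: m = 2.279687, f(m) = 1.008550 > 0 → root in [2.211250, 2.279687]
Midpoint of [2.211250, 2.279687] = 2.245469

2.24547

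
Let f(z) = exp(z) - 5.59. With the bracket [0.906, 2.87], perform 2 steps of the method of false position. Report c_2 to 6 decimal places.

1.520732

f(0.906000) = -3.115595, f(2.870000) = 12.047018
step 1: c = 1.309560, f(c) = -1.885456 < 0 → new bracket [1.309560, 2.870000]
step 2: c = 1.520732, f(c) = -1.014428 < 0 → new bracket [1.520732, 2.870000]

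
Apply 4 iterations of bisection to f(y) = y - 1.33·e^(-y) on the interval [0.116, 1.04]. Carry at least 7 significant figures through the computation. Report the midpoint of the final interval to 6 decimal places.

f(0.116000) = -1.068332, f(1.040000) = 0.569905 (opposite signs)
step 1: m = 0.578000, f(m) = -0.168156 < 0 → root in [0.578000, 1.040000]
step 2: m = 0.809000, f(m) = 0.216747 > 0 → root in [0.578000, 0.809000]
step 3: m = 0.693500, f(m) = 0.028735 > 0 → root in [0.578000, 0.693500]
step 4: m = 0.635750, f(m) = -0.068536 < 0 → root in [0.635750, 0.693500]
Midpoint of [0.635750, 0.693500] = 0.664625

0.664625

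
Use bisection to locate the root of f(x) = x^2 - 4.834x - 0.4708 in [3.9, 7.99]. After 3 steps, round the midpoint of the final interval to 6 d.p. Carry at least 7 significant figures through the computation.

f(3.900000) = -4.113400, f(7.990000) = 24.745640 (opposite signs)
step 1: m = 5.945000, f(m) = 6.134095 > 0 → root in [3.900000, 5.945000]
step 2: m = 4.922500, f(m) = -0.035159 < 0 → root in [4.922500, 5.945000]
step 3: m = 5.433750, f(m) = 2.788092 > 0 → root in [4.922500, 5.433750]
Midpoint of [4.922500, 5.433750] = 5.178125

5.178125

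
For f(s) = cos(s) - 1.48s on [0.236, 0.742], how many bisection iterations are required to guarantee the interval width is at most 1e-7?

Initial width b − a = 0.742 − 0.236 = 0.506000.
After n steps the width is (b−a)/2^n; need (b−a)/2^n ≤ 1e-7.
So n ≥ log₂(0.506000/1e-7) = log₂(5060000.0000) ≈ 22.2707.
Hence n = 23.

23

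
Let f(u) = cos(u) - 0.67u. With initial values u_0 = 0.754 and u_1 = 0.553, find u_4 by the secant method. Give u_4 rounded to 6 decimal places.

f(u_0) = 0.223776, f(u_1) = 0.480443
u_2 = 0.553000 - (0.480443)·(0.553000 - 0.754000)/(0.480443 - (0.223776)) = 0.929243; f(u_2) = -0.024153
u_3 = 0.929243 - (-0.024153)·(0.929243 - 0.553000)/(-0.024153 - (0.480443)) = 0.911234; f(u_3) = 0.002244
u_4 = 0.911234 - (0.002244)·(0.911234 - 0.929243)/(0.002244 - (-0.024153)) = 0.912765; f(u_4) = 0.000008

0.912765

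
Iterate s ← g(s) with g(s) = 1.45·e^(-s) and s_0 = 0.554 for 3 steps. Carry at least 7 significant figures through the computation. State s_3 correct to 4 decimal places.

s_1 = g(0.554000) = 0.833238
s_2 = g(0.833238) = 0.630228
s_3 = g(0.630228) = 0.772082

0.7721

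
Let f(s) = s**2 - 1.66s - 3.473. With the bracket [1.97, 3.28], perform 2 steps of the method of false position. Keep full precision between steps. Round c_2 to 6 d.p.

2.860471

f(1.970000) = -2.862300, f(3.280000) = 1.840600
step 1: c = 2.767298, f(c) = -0.408776 < 0 → new bracket [2.767298, 3.280000]
step 2: c = 2.860471, f(c) = -0.039089 < 0 → new bracket [2.860471, 3.280000]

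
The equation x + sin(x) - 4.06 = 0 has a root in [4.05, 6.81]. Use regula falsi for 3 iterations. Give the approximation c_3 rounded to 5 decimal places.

f(4.050000) = -0.798525, f(6.810000) = 3.252782
step 1: c = 4.594005, f(c) = -0.458996 < 0 → new bracket [4.594005, 6.810000]
step 2: c = 4.868033, f(c) = -0.179879 < 0 → new bracket [4.868033, 6.810000]
step 3: c = 4.969796, f(c) = -0.057257 < 0 → new bracket [4.969796, 6.810000]

4.96980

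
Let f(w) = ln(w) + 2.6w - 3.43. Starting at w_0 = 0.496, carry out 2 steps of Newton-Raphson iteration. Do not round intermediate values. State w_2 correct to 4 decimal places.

f'(w) = 1/w + 2.6
w_0 = 0.496000: f = -2.841579, f' = 4.616129 → w_1 = 0.496000 - (-2.841579)/(4.616129) = 1.111576
w_1 = 1.111576: f = -0.434123, f' = 3.499623 → w_2 = 1.111576 - (-0.434123)/(3.499623) = 1.235625

1.2356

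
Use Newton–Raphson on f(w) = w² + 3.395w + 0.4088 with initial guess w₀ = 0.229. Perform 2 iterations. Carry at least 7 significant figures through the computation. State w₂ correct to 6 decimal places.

-0.124686

Newton update: w ← w − f(w)/f'(w).
f'(w) = 2w + 3.395
w_0 = 0.229000: f = 1.238696, f' = 3.853000 → w_1 = 0.229000 - (1.238696)/(3.853000) = -0.092489
w_1 = -0.092489: f = 0.103355, f' = 3.210023 → w_2 = -0.092489 - (0.103355)/(3.210023) = -0.124686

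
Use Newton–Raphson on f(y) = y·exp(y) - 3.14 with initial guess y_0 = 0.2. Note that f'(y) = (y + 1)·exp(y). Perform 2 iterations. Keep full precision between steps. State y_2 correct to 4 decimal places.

Newton update: y ← y − f(y)/f'(y).
y_0 = 0.200000: f = -2.895719, f' = 1.465683 → y_1 = 0.200000 - (-2.895719)/(1.465683) = 2.175679
y_1 = 2.175679: f = 16.023732, f' = 27.971894 → y_2 = 2.175679 - (16.023732)/(27.971894) = 1.602828

1.6028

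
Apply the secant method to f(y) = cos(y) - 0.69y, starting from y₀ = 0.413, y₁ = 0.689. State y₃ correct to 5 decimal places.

f(y_0) = 0.630951, f(y_1) = 0.296472
y_2 = 0.689000 - (0.296472)·(0.689000 - 0.413000)/(0.296472 - (0.630951)) = 0.933638; f(y_2) = -0.049297
y_3 = 0.933638 - (-0.049297)·(0.933638 - 0.689000)/(-0.049297 - (0.296472)) = 0.898760; f(y_3) = 0.002437

0.89876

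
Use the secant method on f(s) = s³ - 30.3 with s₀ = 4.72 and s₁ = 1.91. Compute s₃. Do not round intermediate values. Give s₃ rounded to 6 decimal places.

3.443358

Secant update: s_(k+1) = s_k − f(s_k)·(s_k − s_(k-1))/(f(s_k) − f(s_(k-1))).
f(s_0) = 74.854048, f(s_1) = -23.332129
s_2 = 1.910000 - (-23.332129)·(1.910000 - 4.720000)/(-23.332129 - (74.854048)) = 2.577745; f(s_2) = -13.171489
s_3 = 2.577745 - (-13.171489)·(2.577745 - 1.910000)/(-13.171489 - (-23.332129)) = 3.443358; f(s_3) = 10.526920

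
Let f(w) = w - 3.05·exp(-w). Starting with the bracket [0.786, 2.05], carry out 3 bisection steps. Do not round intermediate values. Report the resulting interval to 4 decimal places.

f(0.786000) = -0.603775, f(2.050000) = 1.657359 (opposite signs)
step 1: m = 1.418000, f(m) = 0.679296 > 0 → root in [0.786000, 1.418000]
step 2: m = 1.102000, f(m) = 0.088772 > 0 → root in [0.786000, 1.102000]
step 3: m = 0.944000, f(m) = -0.242659 < 0 → root in [0.944000, 1.102000]

[0.9440, 1.1020]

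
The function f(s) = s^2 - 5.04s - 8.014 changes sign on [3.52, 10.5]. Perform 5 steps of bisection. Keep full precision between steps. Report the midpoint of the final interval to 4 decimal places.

f(3.520000) = -13.364400, f(10.500000) = 49.316000 (opposite signs)
step 1: m = 7.010000, f(m) = 5.795700 > 0 → root in [3.520000, 7.010000]
step 2: m = 5.265000, f(m) = -6.829375 < 0 → root in [5.265000, 7.010000]
step 3: m = 6.137500, f(m) = -1.278094 < 0 → root in [6.137500, 7.010000]
step 4: m = 6.573750, f(m) = 2.068489 > 0 → root in [6.137500, 6.573750]
step 5: m = 6.355625, f(m) = 0.347619 > 0 → root in [6.137500, 6.355625]
Midpoint of [6.137500, 6.355625] = 6.246562

6.2466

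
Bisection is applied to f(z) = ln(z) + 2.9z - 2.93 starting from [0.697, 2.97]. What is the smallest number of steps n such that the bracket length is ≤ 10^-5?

Initial width b − a = 2.97 − 0.697 = 2.273000.
After n steps the width is (b−a)/2^n; need (b−a)/2^n ≤ 10^-5.
So n ≥ log₂(2.273000/10^-5) = log₂(227300.0000) ≈ 17.7942.
Hence n = 18.

18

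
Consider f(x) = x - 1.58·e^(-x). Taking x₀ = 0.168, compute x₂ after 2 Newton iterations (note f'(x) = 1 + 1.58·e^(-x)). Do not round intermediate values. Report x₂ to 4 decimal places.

x_0 = 0.168000: f = -1.167659, f' = 2.335659 → x_1 = 0.168000 - (-1.167659)/(2.335659) = 0.667927
x_1 = 0.667927: f = -0.142250, f' = 1.810177 → x_2 = 0.667927 - (-0.142250)/(1.810177) = 0.746511

0.7465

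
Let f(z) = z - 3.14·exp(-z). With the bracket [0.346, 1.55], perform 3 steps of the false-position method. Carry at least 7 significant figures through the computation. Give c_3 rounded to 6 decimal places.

f(0.346000) = -1.875589, f(1.550000) = 0.883541
step 1: c = 1.164450, f(c) = 0.184473 > 0 → new bracket [0.346000, 1.164450]
step 2: c = 1.091160, f(c) = 0.036663 > 0 → new bracket [0.346000, 1.091160]
step 3: c = 1.076873, f(c) = 0.007203 > 0 → new bracket [0.346000, 1.076873]

1.076873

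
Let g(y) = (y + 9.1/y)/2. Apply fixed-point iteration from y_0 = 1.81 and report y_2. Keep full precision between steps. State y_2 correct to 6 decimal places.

3.040278

y_1 = g(1.810000) = 3.418812
y_2 = g(3.418812) = 3.040278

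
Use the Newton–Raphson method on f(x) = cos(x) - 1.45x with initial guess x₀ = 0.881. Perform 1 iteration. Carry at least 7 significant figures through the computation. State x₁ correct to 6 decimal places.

Newton update: x ← x − f(x)/f'(x).
f'(x) = -sin(x) - 1.45
x_0 = 0.881000: f = -0.641070, f' = -2.221376 → x_1 = 0.881000 - (-0.641070)/(-2.221376) = 0.592409

0.592409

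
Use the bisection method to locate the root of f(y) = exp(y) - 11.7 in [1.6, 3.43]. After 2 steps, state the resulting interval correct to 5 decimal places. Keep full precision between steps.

[2.05750, 2.51500]

f(1.600000) = -6.746968, f(3.430000) = 19.176643 (opposite signs)
step 1: m = 2.515000, f(m) = 0.666609 > 0 → root in [1.600000, 2.515000]
step 2: m = 2.057500, f(m) = -3.873621 < 0 → root in [2.057500, 2.515000]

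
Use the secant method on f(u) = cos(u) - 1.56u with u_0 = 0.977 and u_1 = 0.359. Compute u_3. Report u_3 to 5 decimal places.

0.54800

Secant update: u_(k+1) = u_k − f(u_k)·(u_k − u_(k-1))/(f(u_k) − f(u_(k-1))).
f(u_0) = -0.964608, f(u_1) = 0.376209
u_2 = 0.359000 - (0.376209)·(0.359000 - 0.977000)/(0.376209 - (-0.964608)) = 0.532399; f(u_2) = 0.031048
u_3 = 0.532399 - (0.031048)·(0.532399 - 0.359000)/(0.031048 - (0.376209)) = 0.547997; f(u_3) = -0.001306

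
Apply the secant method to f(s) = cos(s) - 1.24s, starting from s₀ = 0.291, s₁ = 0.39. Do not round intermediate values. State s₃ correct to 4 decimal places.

0.6430

f(s_0) = 0.597117, f(s_1) = 0.441309
s_2 = 0.390000 - (0.441309)·(0.390000 - 0.291000)/(0.441309 - (0.597117)) = 0.670406; f(s_2) = -0.047734
s_3 = 0.670406 - (-0.047734)·(0.670406 - 0.390000)/(-0.047734 - (0.441309)) = 0.643036; f(s_3) = 0.002914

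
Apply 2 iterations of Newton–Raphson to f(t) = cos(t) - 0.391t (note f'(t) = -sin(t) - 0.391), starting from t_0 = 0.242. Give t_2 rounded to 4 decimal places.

1.1286

Newton update: t ← t − f(t)/f'(t).
t_0 = 0.242000: f = 0.876239, f' = -0.630645 → t_1 = 0.242000 - (0.876239)/(-0.630645) = 1.631433
t_1 = 1.631433: f = -0.698490, f' = -1.389162 → t_2 = 1.631433 - (-0.698490)/(-1.389162) = 1.128619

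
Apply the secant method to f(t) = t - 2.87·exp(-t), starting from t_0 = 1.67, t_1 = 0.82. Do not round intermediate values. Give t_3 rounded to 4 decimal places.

1.0291

Secant update: t_(k+1) = t_k − f(t_k)·(t_k − t_(k-1))/(f(t_k) − f(t_(k-1))).
f(t_0) = 1.129731, f(t_1) = -0.444039
t_2 = 0.820000 - (-0.444039)·(0.820000 - 1.670000)/(-0.444039 - (1.129731)) = 1.059827; f(t_2) = 0.065327
t_3 = 1.059827 - (0.065327)·(1.059827 - 0.820000)/(0.065327 - (-0.444039)) = 1.029069; f(t_3) = 0.003504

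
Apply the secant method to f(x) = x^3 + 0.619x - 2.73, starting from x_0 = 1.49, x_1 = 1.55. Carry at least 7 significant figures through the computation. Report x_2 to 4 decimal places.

f(x_0) = 1.500259, f(x_1) = 1.953325
x_2 = 1.550000 - (1.953325)·(1.550000 - 1.490000)/(1.953325 - (1.500259)) = 1.291319; f(x_2) = 0.222608

1.2913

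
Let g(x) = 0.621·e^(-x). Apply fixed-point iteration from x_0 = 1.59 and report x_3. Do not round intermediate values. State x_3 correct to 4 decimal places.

x_1 = g(1.590000) = 0.126638
x_2 = g(0.126638) = 0.547134
x_3 = g(0.547134) = 0.359314

0.3593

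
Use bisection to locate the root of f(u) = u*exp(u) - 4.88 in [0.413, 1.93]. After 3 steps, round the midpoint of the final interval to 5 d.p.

1.26631

f(0.413000) = -4.255815, f(1.930000) = 8.416755 (opposite signs)
step 1: m = 1.171500, f(m) = -1.099770 < 0 → root in [1.171500, 1.930000]
step 2: m = 1.550750, f(m) = 2.431794 > 0 → root in [1.171500, 1.550750]
step 3: m = 1.361125, f(m) = 0.429176 > 0 → root in [1.171500, 1.361125]
Midpoint of [1.171500, 1.361125] = 1.266312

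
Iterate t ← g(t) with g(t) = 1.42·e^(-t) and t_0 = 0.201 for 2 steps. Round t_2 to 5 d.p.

0.44451

t_1 = g(0.201000) = 1.161436
t_2 = g(1.161436) = 0.444512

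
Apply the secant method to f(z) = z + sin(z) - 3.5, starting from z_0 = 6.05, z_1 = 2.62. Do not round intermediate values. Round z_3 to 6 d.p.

f(z_0) = 2.318922, f(z_1) = -0.381738
z_2 = 2.620000 - (-0.381738)·(2.620000 - 6.050000)/(-0.381738 - (2.318922)) = 3.104830; f(z_2) = -0.358416
z_3 = 3.104830 - (-0.358416)·(3.104830 - 2.620000)/(-0.358416 - (-0.381738)) = 10.555537; f(z_3) = 6.150801

10.555537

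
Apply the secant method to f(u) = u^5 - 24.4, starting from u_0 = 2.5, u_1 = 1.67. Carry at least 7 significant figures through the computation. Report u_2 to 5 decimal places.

Secant update: u_(k+1) = u_k − f(u_k)·(u_k − u_(k-1))/(f(u_k) − f(u_(k-1))).
f(u_0) = 73.256250, f(u_1) = -11.410801
u_2 = 1.670000 - (-11.410801)·(1.670000 - 2.500000)/(-11.410801 - (73.256250)) = 1.781861; f(u_2) = -6.437389

1.78186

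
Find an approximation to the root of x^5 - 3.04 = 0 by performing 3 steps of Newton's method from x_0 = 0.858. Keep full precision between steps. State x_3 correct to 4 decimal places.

f'(x) = 5x^4
x_0 = 0.858000: f = -2.575018, f' = 2.709687 → x_1 = 0.858000 - (-2.575018)/(2.709687) = 1.808301
x_1 = 1.808301: f = 16.295405, f' = 53.462914 → x_2 = 1.808301 - (16.295405)/(53.462914) = 1.503502
x_2 = 1.503502: f = 4.642820, f' = 25.549743 → x_3 = 1.503502 - (4.642820)/(25.549743) = 1.321786

1.3218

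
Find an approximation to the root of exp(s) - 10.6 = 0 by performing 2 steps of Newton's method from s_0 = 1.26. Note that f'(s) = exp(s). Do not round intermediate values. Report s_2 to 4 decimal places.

2.6709

Newton update: s ← s − f(s)/f'(s).
s_0 = 1.260000: f = -7.074579, f' = 3.525421 → s_1 = 1.260000 - (-7.074579)/(3.525421) = 3.266733
s_1 = 3.266733: f = 15.625512, f' = 26.225512 → s_2 = 3.266733 - (15.625512)/(26.225512) = 2.670919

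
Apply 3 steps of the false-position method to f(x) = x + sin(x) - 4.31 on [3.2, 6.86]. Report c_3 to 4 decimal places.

5.1029

f(3.200000) = -1.168374, f(6.860000) = 3.095357
step 1: c = 4.202936, f(c) = -0.980075 < 0 → new bracket [4.202936, 6.860000]
step 2: c = 4.841917, f(c) = -0.459706 < 0 → new bracket [4.841917, 6.860000]
step 3: c = 5.102876, f(c) = -0.131848 < 0 → new bracket [5.102876, 6.860000]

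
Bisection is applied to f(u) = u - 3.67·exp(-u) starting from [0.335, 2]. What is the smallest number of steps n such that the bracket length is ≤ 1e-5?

Initial width b − a = 2 − 0.335 = 1.665000.
After n steps the width is (b−a)/2^n; need (b−a)/2^n ≤ 1e-5.
So n ≥ log₂(1.665000/1e-5) = log₂(166500.0000) ≈ 17.3452.
Hence n = 18.

18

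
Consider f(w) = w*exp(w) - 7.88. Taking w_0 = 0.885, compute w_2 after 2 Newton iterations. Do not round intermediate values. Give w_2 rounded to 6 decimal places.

1.754141

Newton update: w ← w − f(w)/f'(w).
f'(w) = (w+1)*exp(w)
w_0 = 0.885000: f = -5.735659, f' = 4.567326 → w_1 = 0.885000 - (-5.735659)/(4.567326) = 2.140802
w_1 = 2.140802: f = 10.330225, f' = 26.716486 → w_2 = 2.140802 - (10.330225)/(26.716486) = 1.754141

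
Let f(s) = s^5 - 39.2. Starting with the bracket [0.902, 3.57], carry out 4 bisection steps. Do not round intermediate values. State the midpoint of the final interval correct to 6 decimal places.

f(0.902000) = -38.602920, f(3.570000) = 540.683939 (opposite signs)
step 1: m = 2.236000, f(m) = 16.693203 > 0 → root in [0.902000, 2.236000]
step 2: m = 1.569000, f(m) = -29.691441 < 0 → root in [1.569000, 2.236000]
step 3: m = 1.902500, f(m) = -14.275679 < 0 → root in [1.902500, 2.236000]
step 4: m = 2.069250, f(m) = -1.262840 < 0 → root in [2.069250, 2.236000]
Midpoint of [2.069250, 2.236000] = 2.152625

2.152625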